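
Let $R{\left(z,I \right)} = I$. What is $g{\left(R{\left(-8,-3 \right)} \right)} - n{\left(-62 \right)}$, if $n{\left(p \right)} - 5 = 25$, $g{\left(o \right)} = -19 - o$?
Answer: $-46$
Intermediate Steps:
$n{\left(p \right)} = 30$ ($n{\left(p \right)} = 5 + 25 = 30$)
$g{\left(R{\left(-8,-3 \right)} \right)} - n{\left(-62 \right)} = \left(-19 - -3\right) - 30 = \left(-19 + 3\right) - 30 = -16 - 30 = -46$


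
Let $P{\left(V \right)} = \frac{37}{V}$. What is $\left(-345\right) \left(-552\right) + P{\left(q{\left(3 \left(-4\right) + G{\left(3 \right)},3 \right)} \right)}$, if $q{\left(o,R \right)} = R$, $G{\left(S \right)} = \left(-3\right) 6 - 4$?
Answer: $\frac{571357}{3} \approx 1.9045 \cdot 10^{5}$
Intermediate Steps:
$G{\left(S \right)} = -22$ ($G{\left(S \right)} = -18 - 4 = -22$)
$\left(-345\right) \left(-552\right) + P{\left(q{\left(3 \left(-4\right) + G{\left(3 \right)},3 \right)} \right)} = \left(-345\right) \left(-552\right) + \frac{37}{3} = 190440 + 37 \cdot \frac{1}{3} = 190440 + \frac{37}{3} = \frac{571357}{3}$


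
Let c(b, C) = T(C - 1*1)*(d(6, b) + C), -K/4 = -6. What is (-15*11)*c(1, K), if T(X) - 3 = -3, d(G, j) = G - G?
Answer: 0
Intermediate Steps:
K = 24 (K = -4*(-6) = 24)
d(G, j) = 0
T(X) = 0 (T(X) = 3 - 3 = 0)
c(b, C) = 0 (c(b, C) = 0*(0 + C) = 0*C = 0)
(-15*11)*c(1, K) = -15*11*0 = -165*0 = 0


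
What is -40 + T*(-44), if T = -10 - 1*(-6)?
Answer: 136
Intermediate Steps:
T = -4 (T = -10 + 6 = -4)
-40 + T*(-44) = -40 - 4*(-44) = -40 + 176 = 136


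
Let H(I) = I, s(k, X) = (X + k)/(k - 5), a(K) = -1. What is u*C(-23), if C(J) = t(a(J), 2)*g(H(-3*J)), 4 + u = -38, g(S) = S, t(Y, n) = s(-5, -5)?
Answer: -2898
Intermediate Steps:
s(k, X) = (X + k)/(-5 + k)
t(Y, n) = 1 (t(Y, n) = (-5 - 5)/(-5 - 5) = -10/(-10) = -⅒*(-10) = 1)
u = -42 (u = -4 - 38 = -42)
C(J) = -3*J (C(J) = 1*(-3*J) = -3*J)
u*C(-23) = -(-126)*(-23) = -42*69 = -2898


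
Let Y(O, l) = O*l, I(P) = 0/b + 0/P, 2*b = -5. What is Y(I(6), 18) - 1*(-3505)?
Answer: 3505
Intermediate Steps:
b = -5/2 (b = (½)*(-5) = -5/2 ≈ -2.5000)
I(P) = 0 (I(P) = 0/(-5/2) + 0/P = 0*(-⅖) + 0 = 0 + 0 = 0)
Y(I(6), 18) - 1*(-3505) = 0*18 - 1*(-3505) = 0 + 3505 = 3505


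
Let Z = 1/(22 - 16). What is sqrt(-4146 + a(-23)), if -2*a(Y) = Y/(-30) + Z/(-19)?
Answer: I*sqrt(37421070)/95 ≈ 64.392*I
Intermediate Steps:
Z = 1/6 ≈ 0.16667
a(Y) = 1/228 + Y/60 (a(Y) = -(Y/(-30) + (1/6)/(-19))/2 = -(Y*(-1/30) + (1/6)*(-1/19))/2 = -(-Y/30 - 1/114)/2 = -(-1/114 - Y/30)/2 = 1/228 + Y/60)
sqrt(-4146 + a(-23)) = sqrt(-4146 + (1/228 + (1/60)*(-23))) = sqrt(-4146 + (1/228 - 23/60)) = sqrt(-4146 - 36/95) = sqrt(-393906/95) = I*sqrt(37421070)/95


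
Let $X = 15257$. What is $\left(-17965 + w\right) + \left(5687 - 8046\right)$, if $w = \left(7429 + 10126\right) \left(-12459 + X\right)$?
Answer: $49098566$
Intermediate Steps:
$w = 49118890$ ($w = \left(7429 + 10126\right) \left(-12459 + 15257\right) = 17555 \cdot 2798 = 49118890$)
$\left(-17965 + w\right) + \left(5687 - 8046\right) = \left(-17965 + 49118890\right) + \left(5687 - 8046\right) = 49100925 + \left(5687 - 8046\right) = 49100925 - 2359 = 49098566$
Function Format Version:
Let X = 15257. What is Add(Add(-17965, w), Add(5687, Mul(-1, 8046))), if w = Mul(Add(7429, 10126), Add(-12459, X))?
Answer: 49098566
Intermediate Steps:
w = 49118890 (w = Mul(Add(7429, 10126), Add(-12459, 15257)) = Mul(17555, 2798) = 49118890)
Add(Add(-17965, w), Add(5687, Mul(-1, 8046))) = Add(Add(-17965, 49118890), Add(5687, Mul(-1, 8046))) = Add(49100925, Add(5687, -8046)) = Add(49100925, -2359) = 49098566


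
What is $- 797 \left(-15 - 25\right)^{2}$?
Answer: $-1275200$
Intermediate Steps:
$- 797 \left(-15 - 25\right)^{2} = - 797 \left(-40\right)^{2} = \left(-797\right) 1600 = -1275200$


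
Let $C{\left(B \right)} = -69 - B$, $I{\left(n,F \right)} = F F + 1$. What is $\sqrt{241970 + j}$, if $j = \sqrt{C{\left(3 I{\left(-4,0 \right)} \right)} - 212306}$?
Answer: $\sqrt{241970 + i \sqrt{212378}} \approx 491.9 + 0.468 i$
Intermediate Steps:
$I{\left(n,F \right)} = 1 + F^{2}$ ($I{\left(n,F \right)} = F^{2} + 1 = 1 + F^{2}$)
$j = i \sqrt{212378}$ ($j = \sqrt{\left(-69 - 3 \left(1 + 0^{2}\right)\right) - 212306} = \sqrt{\left(-69 - 3 \left(1 + 0\right)\right) - 212306} = \sqrt{\left(-69 - 3 \cdot 1\right) - 212306} = \sqrt{\left(-69 - 3\right) - 212306} = \sqrt{-72 - 212306} = \sqrt{-212378} = i \sqrt{212378} \approx 460.84 i$)
$\sqrt{241970 + j} = \sqrt{241970 + i \sqrt{212378}}$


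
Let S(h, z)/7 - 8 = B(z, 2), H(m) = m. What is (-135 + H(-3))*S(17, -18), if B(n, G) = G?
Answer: -9660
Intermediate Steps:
S(h, z) = 70 (S(h, z) = 56 + 7*2 = 56 + 14 = 70)
(-135 + H(-3))*S(17, -18) = (-135 - 3)*70 = -138*70 = -9660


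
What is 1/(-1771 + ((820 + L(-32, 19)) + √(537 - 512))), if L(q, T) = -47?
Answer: -1/993 ≈ -0.0010071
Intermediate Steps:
1/(-1771 + ((820 + L(-32, 19)) + √(537 - 512))) = 1/(-1771 + ((820 - 47) + √(537 - 512))) = 1/(-1771 + (773 + √25)) = 1/(-1771 + (773 + 5)) = 1/(-1771 + 778) = 1/(-993) = -1/993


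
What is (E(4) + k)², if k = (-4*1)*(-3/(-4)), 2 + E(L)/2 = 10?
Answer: 169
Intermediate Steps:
E(L) = 16 (E(L) = -4 + 2*10 = -4 + 20 = 16)
k = -3 (k = -(-12)*(-1)/4 = -4*¾ = -3)
(E(4) + k)² = (16 - 3)² = 13² = 169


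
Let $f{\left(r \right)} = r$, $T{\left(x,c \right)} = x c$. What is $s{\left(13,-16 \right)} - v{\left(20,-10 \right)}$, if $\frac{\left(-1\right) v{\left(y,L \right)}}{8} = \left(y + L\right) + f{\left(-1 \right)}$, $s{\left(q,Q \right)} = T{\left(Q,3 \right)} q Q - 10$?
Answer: $10046$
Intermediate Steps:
$T{\left(x,c \right)} = c x$
$s{\left(q,Q \right)} = -10 + 3 q Q^{2}$ ($s{\left(q,Q \right)} = 3 Q q Q - 10 = 3 q Q^{2} - 10 = -10 + 3 q Q^{2}$)
$v{\left(y,L \right)} = 8 - 8 L - 8 y$ ($v{\left(y,L \right)} = - 8 \left(\left(y + L\right) - 1\right) = - 8 \left(\left(L + y\right) - 1\right) = - 8 \left(-1 + L + y\right) = 8 - 8 L - 8 y$)
$s{\left(13,-16 \right)} - v{\left(20,-10 \right)} = \left(-10 + 3 \cdot 13 \left(-16\right)^{2}\right) - \left(8 - -80 - 160\right) = \left(-10 + 3 \cdot 13 \cdot 256\right) - \left(8 + 80 - 160\right) = \left(-10 + 9984\right) - -72 = 9974 + 72 = 10046$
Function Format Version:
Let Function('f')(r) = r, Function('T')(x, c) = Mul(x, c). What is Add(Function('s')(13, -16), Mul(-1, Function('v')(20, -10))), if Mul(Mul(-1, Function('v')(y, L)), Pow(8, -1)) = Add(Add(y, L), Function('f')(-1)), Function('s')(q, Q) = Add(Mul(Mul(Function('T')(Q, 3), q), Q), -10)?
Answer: 10046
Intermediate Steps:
Function('T')(x, c) = Mul(c, x)
Function('s')(q, Q) = Add(-10, Mul(3, q, Pow(Q, 2))) (Function('s')(q, Q) = Add(Mul(Mul(Mul(3, Q), q), Q), -10) = Add(Mul(Mul(3, Q, q), Q), -10) = Add(Mul(3, q, Pow(Q, 2)), -10) = Add(-10, Mul(3, q, Pow(Q, 2))))
Function('v')(y, L) = Add(8, Mul(-8, L), Mul(-8, y)) (Function('v')(y, L) = Mul(-8, Add(Add(y, L), -1)) = Mul(-8, Add(Add(L, y), -1)) = Mul(-8, Add(-1, L, y)) = Add(8, Mul(-8, L), Mul(-8, y)))
Add(Function('s')(13, -16), Mul(-1, Function('v')(20, -10))) = Add(Add(-10, Mul(3, 13, Pow(-16, 2))), Mul(-1, Add(8, Mul(-8, -10), Mul(-8, 20)))) = Add(Add(-10, Mul(3, 13, 256)), Mul(-1, Add(8, 80, -160))) = Add(Add(-10, 9984), Mul(-1, -72)) = Add(9974, 72) = 10046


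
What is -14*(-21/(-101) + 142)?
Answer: -201082/101 ≈ -1990.9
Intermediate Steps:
-14*(-21/(-101) + 142) = -14*(-21*(-1/101) + 142) = -14*(21/101 + 142) = -14*14363/101 = -201082/101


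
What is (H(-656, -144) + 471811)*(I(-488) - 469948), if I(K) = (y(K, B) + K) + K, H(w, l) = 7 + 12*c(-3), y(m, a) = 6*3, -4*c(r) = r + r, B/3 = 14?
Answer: -222190403416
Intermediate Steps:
B = 42 (B = 3*14 = 42)
c(r) = -r/2 (c(r) = -(r + r)/4 = -r/2)
y(m, a) = 18
H(w, l) = 25 (H(w, l) = 7 + 12*(-½*(-3)) = 7 + 12*(3/2) = 7 + 18 = 25)
I(K) = 18 + 2*K (I(K) = (18 + K) + K = 18 + 2*K)
(H(-656, -144) + 471811)*(I(-488) - 469948) = (25 + 471811)*((18 + 2*(-488)) - 469948) = 471836*((18 - 976) - 469948) = 471836*(-958 - 469948) = 471836*(-470906) = -222190403416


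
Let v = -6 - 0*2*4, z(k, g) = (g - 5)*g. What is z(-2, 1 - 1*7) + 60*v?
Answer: -294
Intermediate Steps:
z(k, g) = g*(-5 + g) (z(k, g) = (-5 + g)*g = g*(-5 + g))
v = -6 (v = -6 - 3*0*4 = -6 + 0*4 = -6 + 0 = -6)
z(-2, 1 - 1*7) + 60*v = (1 - 1*7)*(-5 + (1 - 1*7)) + 60*(-6) = (1 - 7)*(-5 + (1 - 7)) - 360 = -6*(-5 - 6) - 360 = -6*(-11) - 360 = 66 - 360 = -294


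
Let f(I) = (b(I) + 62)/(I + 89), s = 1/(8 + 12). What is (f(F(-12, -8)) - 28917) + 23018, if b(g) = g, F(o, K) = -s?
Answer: -3497694/593 ≈ -5898.3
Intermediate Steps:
s = 1/20 ≈ 0.050000
F(o, K) = -1/20 (F(o, K) = -1*1/20 = -1/20)
f(I) = (62 + I)/(89 + I) (f(I) = (I + 62)/(I + 89) = (62 + I)/(89 + I))
(f(F(-12, -8)) - 28917) + 23018 = ((62 - 1/20)/(89 - 1/20) - 28917) + 23018 = ((1239/20)/(1779/20) - 28917) + 23018 = ((20/1779)*(1239/20) - 28917) + 23018 = (413/593 - 28917) + 23018 = -17147368/593 + 23018 = -3497694/593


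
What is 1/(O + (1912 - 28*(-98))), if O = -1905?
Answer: 1/2751 ≈ 0.00036350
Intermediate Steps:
1/(O + (1912 - 28*(-98))) = 1/(-1905 + (1912 - 28*(-98))) = 1/(-1905 + (1912 + 2744)) = 1/(-1905 + 4656) = 1/2751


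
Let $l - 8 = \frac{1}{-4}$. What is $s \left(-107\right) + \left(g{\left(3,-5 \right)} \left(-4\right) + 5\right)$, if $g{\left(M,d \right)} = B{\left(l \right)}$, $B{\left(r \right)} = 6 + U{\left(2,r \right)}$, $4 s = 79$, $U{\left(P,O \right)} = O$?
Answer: $- \frac{8653}{4} \approx -2163.3$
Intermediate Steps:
$s = \frac{79}{4}$ ($s = \frac{1}{4} \cdot 79 = \frac{79}{4} \approx 19.75$)
$l = \frac{31}{4}$ ($l = 8 + \frac{1}{-4} = 8 - \frac{1}{4} = \frac{31}{4} \approx 7.75$)
$B{\left(r \right)} = 6 + r$
$g{\left(M,d \right)} = \frac{55}{4}$ ($g{\left(M,d \right)} = 6 + \frac{31}{4} = \frac{55}{4}$)
$s \left(-107\right) + \left(g{\left(3,-5 \right)} \left(-4\right) + 5\right) = \frac{79}{4} \left(-107\right) + \left(\frac{55}{4} \left(-4\right) + 5\right) = - \frac{8453}{4} + \left(-55 + 5\right) = - \frac{8453}{4} - 50 = - \frac{8653}{4}$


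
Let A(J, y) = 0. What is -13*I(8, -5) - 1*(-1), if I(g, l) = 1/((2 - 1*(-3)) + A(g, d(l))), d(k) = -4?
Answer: -8/5 ≈ -1.6000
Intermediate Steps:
I(g, l) = 1/5 (I(g, l) = 1/((2 - 1*(-3)) + 0) = 1/((2 + 3) + 0) = 1/(5 + 0) = 1/5)
-13*I(8, -5) - 1*(-1) = -13*1/5 - 1*(-1) = -13/5 + 1 = -8/5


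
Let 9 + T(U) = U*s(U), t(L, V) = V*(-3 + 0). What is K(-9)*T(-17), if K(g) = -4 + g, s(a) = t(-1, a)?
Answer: 11388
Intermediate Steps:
t(L, V) = -3*V (t(L, V) = V*(-3) = -3*V)
s(a) = -3*a
T(U) = -9 - 3*U² (T(U) = -9 + U*(-3*U) = -9 - 3*U²)
K(-9)*T(-17) = (-4 - 9)*(-9 - 3*(-17)²) = -13*(-9 - 3*289) = -13*(-9 - 867) = -13*(-876) = 11388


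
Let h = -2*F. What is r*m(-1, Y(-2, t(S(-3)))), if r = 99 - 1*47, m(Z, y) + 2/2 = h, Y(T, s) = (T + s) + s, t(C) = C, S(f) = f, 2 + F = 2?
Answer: -52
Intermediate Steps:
F = 0 (F = -2 + 2 = 0)
Y(T, s) = T + 2*s
h = 0 (h = -2*0 = 0)
m(Z, y) = -1 (m(Z, y) = -1 + 0 = -1)
r = 52 (r = 99 - 47 = 52)
r*m(-1, Y(-2, t(S(-3)))) = 52*(-1) = -52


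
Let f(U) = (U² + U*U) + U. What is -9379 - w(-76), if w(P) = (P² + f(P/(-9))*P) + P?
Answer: -291463/81 ≈ -3598.3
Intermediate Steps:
f(U) = U + 2*U² (f(U) = (U² + U²) + U = 2*U² + U = U + 2*U²)
w(P) = P + P² - P²*(1 - 2*P/9)/9 (w(P) = (P² + ((P/(-9))*(1 + 2*(P/(-9))))*P) + P = (P² + ((P*(-⅑))*(1 + 2*(P*(-⅑))))*P) + P = (P² + ((-P/9)*(1 + 2*(-P/9)))*P) + P = (P² + ((-P/9)*(1 - 2*P/9))*P) + P = (P² + (-P*(1 - 2*P/9)/9)*P) + P = (P² - P²*(1 - 2*P/9)/9) + P = P + P² - P²*(1 - 2*P/9)/9)
-9379 - w(-76) = -9379 - (-76)*(81 + 2*(-76)² + 72*(-76))/81 = -9379 - (-76)*(81 + 2*5776 - 5472)/81 = -9379 - (-76)*(81 + 11552 - 5472)/81 = -9379 - (-76)*6161/81 = -9379 - 1*(-468236/81) = -9379 + 468236/81 = -291463/81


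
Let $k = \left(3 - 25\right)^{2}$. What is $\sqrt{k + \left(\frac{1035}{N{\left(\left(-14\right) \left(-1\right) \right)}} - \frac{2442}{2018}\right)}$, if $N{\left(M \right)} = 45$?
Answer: $\frac{\sqrt{514935078}}{1009} \approx 22.49$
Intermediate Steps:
$k = 484$ ($k = \left(-22\right)^{2} = 484$)
$\sqrt{k + \left(\frac{1035}{N{\left(\left(-14\right) \left(-1\right) \right)}} - \frac{2442}{2018}\right)} = \sqrt{484 + \left(\frac{1035}{45} - \frac{2442}{2018}\right)} = \sqrt{484 + \left(1035 \cdot \frac{1}{45} - \frac{1221}{1009}\right)} = \sqrt{484 + \left(23 - \frac{1221}{1009}\right)} = \sqrt{484 + \frac{21986}{1009}} = \sqrt{\frac{510342}{1009}} = \frac{\sqrt{514935078}}{1009}$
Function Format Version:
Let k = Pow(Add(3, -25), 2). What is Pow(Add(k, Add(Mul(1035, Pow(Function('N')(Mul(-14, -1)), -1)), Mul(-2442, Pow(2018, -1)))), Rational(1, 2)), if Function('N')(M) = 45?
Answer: Mul(Rational(1, 1009), Pow(514935078, Rational(1, 2))) ≈ 22.490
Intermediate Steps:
k = 484 (k = Pow(-22, 2) = 484)
Pow(Add(k, Add(Mul(1035, Pow(Function('N')(Mul(-14, -1)), -1)), Mul(-2442, Pow(2018, -1)))), Rational(1, 2)) = Pow(Add(484, Add(Mul(1035, Pow(45, -1)), Mul(-2442, Pow(2018, -1)))), Rational(1, 2)) = Pow(Add(484, Add(Mul(1035, Rational(1, 45)), Mul(-2442, Rational(1, 2018)))), Rational(1, 2)) = Pow(Add(484, Add(23, Rational(-1221, 1009))), Rational(1, 2)) = Pow(Add(484, Rational(21986, 1009)), Rational(1, 2)) = Pow(Rational(510342, 1009), Rational(1, 2)) = Mul(Rational(1, 1009), Pow(514935078, Rational(1, 2)))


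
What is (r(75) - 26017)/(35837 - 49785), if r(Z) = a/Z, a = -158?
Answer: 177403/95100 ≈ 1.8654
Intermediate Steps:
r(Z) = -158/Z
(r(75) - 26017)/(35837 - 49785) = (-158/75 - 26017)/(35837 - 49785) = (-158*1/75 - 26017)/(-13948) = (-158/75 - 26017)*(-1/13948) = -1951433/75*(-1/13948) = 177403/95100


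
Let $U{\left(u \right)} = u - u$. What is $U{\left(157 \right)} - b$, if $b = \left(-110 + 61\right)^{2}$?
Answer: $-2401$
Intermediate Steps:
$U{\left(u \right)} = 0$
$b = 2401$ ($b = \left(-49\right)^{2} = 2401$)
$U{\left(157 \right)} - b = 0 - 2401 = -2401$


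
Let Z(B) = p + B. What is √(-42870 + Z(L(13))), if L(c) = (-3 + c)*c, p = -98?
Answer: I*√42838 ≈ 206.97*I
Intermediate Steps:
L(c) = c*(-3 + c)
Z(B) = -98 + B
√(-42870 + Z(L(13))) = √(-42870 + (-98 + 13*(-3 + 13))) = √(-42870 + (-98 + 13*10)) = √(-42870 + (-98 + 130)) = √(-42870 + 32) = √(-42838) = I*√42838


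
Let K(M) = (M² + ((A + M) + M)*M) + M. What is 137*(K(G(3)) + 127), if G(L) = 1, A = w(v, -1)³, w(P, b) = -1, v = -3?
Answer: 17810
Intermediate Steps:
A = -1 (A = (-1)³ = -1)
K(M) = M + M² + M*(-1 + 2*M) (K(M) = (M² + ((-1 + M) + M)*M) + M = (M² + (-1 + 2*M)*M) + M = (M² + M*(-1 + 2*M)) + M = M + M² + M*(-1 + 2*M))
137*(K(G(3)) + 127) = 137*(3*1² + 127) = 137*(3*1 + 127) = 137*(3 + 127) = 137*130 = 17810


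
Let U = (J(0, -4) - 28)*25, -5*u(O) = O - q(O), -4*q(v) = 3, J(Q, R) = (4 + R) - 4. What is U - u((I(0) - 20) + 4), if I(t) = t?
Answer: -16061/20 ≈ -803.05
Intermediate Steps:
J(Q, R) = R
q(v) = -3/4 (q(v) = -1/4*3 = -3/4)
u(O) = -3/20 - O/5 (u(O) = -(O - 1*(-3/4))/5 = -(O + 3/4)/5 = -(3/4 + O)/5 = -3/20 - O/5)
U = -800 (U = (-4 - 28)*25 = -32*25 = -800)
U - u((I(0) - 20) + 4) = -800 - (-3/20 - ((0 - 20) + 4)/5) = -800 - (-3/20 - (-20 + 4)/5) = -800 - (-3/20 - 1/5*(-16)) = -800 - (-3/20 + 16/5) = -800 - 1*61/20 = -800 - 61/20 = -16061/20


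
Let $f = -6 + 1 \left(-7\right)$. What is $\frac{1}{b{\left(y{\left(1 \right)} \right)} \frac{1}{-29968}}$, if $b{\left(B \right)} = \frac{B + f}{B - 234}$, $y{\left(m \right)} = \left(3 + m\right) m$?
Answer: $- \frac{6892640}{9} \approx -7.6585 \cdot 10^{5}$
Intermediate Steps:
$y{\left(m \right)} = m \left(3 + m\right)$
$f = -13$ ($f = -6 - 7 = -13$)
$b{\left(B \right)} = \frac{-13 + B}{-234 + B}$ ($b{\left(B \right)} = \frac{B - 13}{B - 234} = \frac{-13 + B}{-234 + B}$)
$\frac{1}{b{\left(y{\left(1 \right)} \right)} \frac{1}{-29968}} = \frac{1}{\frac{-13 + 1 \left(3 + 1\right)}{-234 + 1 \left(3 + 1\right)} \frac{1}{-29968}} = \frac{1}{\frac{-13 + 1 \cdot 4}{-234 + 1 \cdot 4} \left(- \frac{1}{29968}\right)} = \frac{1}{\frac{-13 + 4}{-234 + 4} \left(- \frac{1}{29968}\right)} = \frac{1}{\frac{1}{-230} \left(-9\right) \left(- \frac{1}{29968}\right)} = \frac{1}{\left(- \frac{1}{230}\right) \left(-9\right) \left(- \frac{1}{29968}\right)} = \frac{1}{\frac{9}{230} \left(- \frac{1}{29968}\right)} = \frac{1}{- \frac{9}{6892640}} = - \frac{6892640}{9}$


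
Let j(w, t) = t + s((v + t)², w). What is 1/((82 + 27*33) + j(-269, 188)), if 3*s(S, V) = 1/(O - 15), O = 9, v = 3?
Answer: 18/20897 ≈ 0.00086137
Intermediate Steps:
s(S, V) = -1/18 (s(S, V) = 1/(3*(9 - 15)) = (⅓)/(-6) = (⅓)*(-⅙) = -1/18)
j(w, t) = -1/18 + t (j(w, t) = t - 1/18 = -1/18 + t)
1/((82 + 27*33) + j(-269, 188)) = 1/((82 + 27*33) + (-1/18 + 188)) = 1/((82 + 891) + 3383/18) = 1/(973 + 3383/18) = 1/(20897/18) = 18/20897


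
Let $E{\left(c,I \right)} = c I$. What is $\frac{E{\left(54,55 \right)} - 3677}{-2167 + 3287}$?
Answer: $- \frac{101}{160} \approx -0.63125$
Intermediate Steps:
$E{\left(c,I \right)} = I c$
$\frac{E{\left(54,55 \right)} - 3677}{-2167 + 3287} = \frac{55 \cdot 54 - 3677}{-2167 + 3287} = \frac{2970 - 3677}{1120} = \left(-707\right) \frac{1}{1120} = - \frac{101}{160}$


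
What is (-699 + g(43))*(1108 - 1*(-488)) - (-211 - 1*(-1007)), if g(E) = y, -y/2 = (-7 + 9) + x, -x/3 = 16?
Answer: -969568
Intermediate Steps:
x = -48 (x = -3*16 = -48)
y = 92 (y = -2*((-7 + 9) - 48) = -2*(2 - 48) = -2*(-46) = 92)
g(E) = 92
(-699 + g(43))*(1108 - 1*(-488)) - (-211 - 1*(-1007)) = (-699 + 92)*(1108 - 1*(-488)) - (-211 - 1*(-1007)) = -607*(1108 + 488) - (-211 + 1007) = -607*1596 - 1*796 = -968772 - 796 = -969568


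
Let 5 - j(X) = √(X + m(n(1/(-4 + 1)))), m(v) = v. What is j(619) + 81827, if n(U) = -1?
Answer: 81832 - √618 ≈ 81807.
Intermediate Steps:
j(X) = 5 - √(-1 + X) (j(X) = 5 - √(X - 1) = 5 - √(-1 + X))
j(619) + 81827 = (5 - √(-1 + 619)) + 81827 = (5 - √618) + 81827 = 81832 - √618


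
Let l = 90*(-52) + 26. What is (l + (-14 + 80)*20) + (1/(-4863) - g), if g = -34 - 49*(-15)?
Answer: -19622206/4863 ≈ -4035.0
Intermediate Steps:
l = -4654 (l = -4680 + 26 = -4654)
g = 701 (g = -34 + 735 = 701)
(l + (-14 + 80)*20) + (1/(-4863) - g) = (-4654 + (-14 + 80)*20) + (1/(-4863) - 1*701) = (-4654 + 66*20) + (-1/4863 - 701) = (-4654 + 1320) - 3408964/4863 = -3334 - 3408964/4863 = -19622206/4863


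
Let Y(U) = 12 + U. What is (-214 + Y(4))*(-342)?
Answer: 67716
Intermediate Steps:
(-214 + Y(4))*(-342) = (-214 + (12 + 4))*(-342) = (-214 + 16)*(-342) = -198*(-342) = 67716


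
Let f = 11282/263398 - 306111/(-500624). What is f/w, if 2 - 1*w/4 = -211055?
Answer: 43138532573/55661370491624128 ≈ 7.7502e-7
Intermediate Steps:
f = 43138532573/65931680176 (f = 11282*(1/263398) - 306111*(-1/500624) = 5641/131699 + 306111/500624 = 43138532573/65931680176 ≈ 0.65429)
w = 844228 (w = 8 - 4*(-211055) = 8 + 844220 = 844228)
f/w = (43138532573/65931680176)/844228 = (43138532573/65931680176)*(1/844228) = 43138532573/55661370491624128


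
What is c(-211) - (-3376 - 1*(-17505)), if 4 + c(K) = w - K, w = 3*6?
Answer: -13904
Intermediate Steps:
w = 18
c(K) = 14 - K (c(K) = -4 + (18 - K) = 14 - K)
c(-211) - (-3376 - 1*(-17505)) = (14 - 1*(-211)) - (-3376 - 1*(-17505)) = (14 + 211) - (-3376 + 17505) = 225 - 1*14129 = 225 - 14129 = -13904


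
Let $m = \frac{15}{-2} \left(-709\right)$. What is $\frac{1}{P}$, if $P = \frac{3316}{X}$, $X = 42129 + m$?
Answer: $\frac{94893}{6632} \approx 14.308$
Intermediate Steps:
$m = \frac{10635}{2}$ ($m = 15 \left(- \frac{1}{2}\right) \left(-709\right) = \left(- \frac{15}{2}\right) \left(-709\right) = \frac{10635}{2} \approx 5317.5$)
$X = \frac{94893}{2}$ ($X = 42129 + \frac{10635}{2} = \frac{94893}{2} \approx 47447.0$)
$P = \frac{6632}{94893}$ ($P = \frac{3316}{\frac{94893}{2}} = 3316 \cdot \frac{2}{94893} = \frac{6632}{94893} \approx 0.069889$)
$\frac{1}{P} = \frac{1}{\frac{6632}{94893}} = \frac{94893}{6632}$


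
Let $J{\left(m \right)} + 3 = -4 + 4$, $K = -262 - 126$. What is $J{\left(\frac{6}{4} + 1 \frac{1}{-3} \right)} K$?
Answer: $1164$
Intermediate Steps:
$K = -388$ ($K = -262 - 126 = -388$)
$J{\left(m \right)} = -3$ ($J{\left(m \right)} = -3 + \left(-4 + 4\right) = -3 + 0 = -3$)
$J{\left(\frac{6}{4} + 1 \frac{1}{-3} \right)} K = \left(-3\right) \left(-388\right) = 1164$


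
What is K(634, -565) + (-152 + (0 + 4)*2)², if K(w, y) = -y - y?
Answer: 21866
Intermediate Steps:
K(w, y) = -2*y
K(634, -565) + (-152 + (0 + 4)*2)² = -2*(-565) + (-152 + (0 + 4)*2)² = 1130 + (-152 + 4*2)² = 1130 + (-152 + 8)² = 1130 + (-144)² = 1130 + 20736 = 21866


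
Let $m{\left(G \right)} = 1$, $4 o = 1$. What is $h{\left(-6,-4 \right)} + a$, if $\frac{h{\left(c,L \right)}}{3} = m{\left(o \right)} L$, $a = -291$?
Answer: $-303$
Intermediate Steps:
$o = \frac{1}{4}$ ($o = \frac{1}{4} \cdot 1 = \frac{1}{4} \approx 0.25$)
$h{\left(c,L \right)} = 3 L$ ($h{\left(c,L \right)} = 3 \cdot 1 L = 3 L$)
$h{\left(-6,-4 \right)} + a = 3 \left(-4\right) - 291 = -12 - 291 = -303$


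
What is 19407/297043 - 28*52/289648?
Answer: 324294008/5377369429 ≈ 0.060307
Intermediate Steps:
19407/297043 - 28*52/289648 = 19407*(1/297043) - 1456*1/289648 = 19407/297043 - 91/18103 = 324294008/5377369429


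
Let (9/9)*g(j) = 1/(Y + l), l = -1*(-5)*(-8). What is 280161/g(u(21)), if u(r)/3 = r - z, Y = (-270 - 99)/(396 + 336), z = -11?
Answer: -2768831163/244 ≈ -1.1348e+7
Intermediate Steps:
l = -40 (l = 5*(-8) = -40)
Y = -123/244 (Y = -369/732 = -369*1/732 = -123/244 ≈ -0.50410)
u(r) = 33 + 3*r (u(r) = 3*(r - 1*(-11)) = 3*(r + 11) = 3*(11 + r) = 33 + 3*r)
g(j) = -244/9883 (g(j) = 1/(-123/244 - 40) = 1/(-9883/244) = -244/9883)
280161/g(u(21)) = 280161/(-244/9883) = 280161*(-9883/244) = -2768831163/244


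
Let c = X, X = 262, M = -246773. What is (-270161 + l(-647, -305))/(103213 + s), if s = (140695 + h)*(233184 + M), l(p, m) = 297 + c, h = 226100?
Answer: 134801/2492137021 ≈ 5.4091e-5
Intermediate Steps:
c = 262
l(p, m) = 559 (l(p, m) = 297 + 262 = 559)
s = -4984377255 (s = (140695 + 226100)*(233184 - 246773) = 366795*(-13589) = -4984377255)
(-270161 + l(-647, -305))/(103213 + s) = (-270161 + 559)/(103213 - 4984377255) = -269602/(-4984274042) = -269602*(-1/4984274042) = 134801/2492137021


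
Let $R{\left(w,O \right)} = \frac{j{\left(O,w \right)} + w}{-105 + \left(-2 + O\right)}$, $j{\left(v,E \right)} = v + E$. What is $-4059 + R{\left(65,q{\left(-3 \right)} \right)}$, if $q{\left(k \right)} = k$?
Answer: $- \frac{446617}{110} \approx -4060.2$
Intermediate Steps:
$j{\left(v,E \right)} = E + v$
$R{\left(w,O \right)} = \frac{O + 2 w}{-107 + O}$ ($R{\left(w,O \right)} = \frac{\left(w + O\right) + w}{-105 + \left(-2 + O\right)} = \frac{\left(O + w\right) + w}{-107 + O} = \frac{O + 2 w}{-107 + O}$)
$-4059 + R{\left(65,q{\left(-3 \right)} \right)} = -4059 + \frac{-3 + 2 \cdot 65}{-107 - 3} = -4059 + \frac{-3 + 130}{-110} = -4059 - \frac{127}{110} = - \frac{446617}{110}$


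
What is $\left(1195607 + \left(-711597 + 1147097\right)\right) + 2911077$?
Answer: $4542184$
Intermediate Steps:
$\left(1195607 + \left(-711597 + 1147097\right)\right) + 2911077 = \left(1195607 + 435500\right) + 2911077 = 1631107 + 2911077 = 4542184$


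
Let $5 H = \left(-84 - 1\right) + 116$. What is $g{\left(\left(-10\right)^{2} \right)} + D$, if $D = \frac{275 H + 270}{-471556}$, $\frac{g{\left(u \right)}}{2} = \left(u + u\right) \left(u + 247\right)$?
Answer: $\frac{65451970825}{471556} \approx 1.388 \cdot 10^{5}$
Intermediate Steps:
$H = \frac{31}{5}$ ($H = \frac{\left(-84 - 1\right) + 116}{5} = \frac{-85 + 116}{5} = \frac{1}{5} \cdot 31 = \frac{31}{5} \approx 6.2$)
$g{\left(u \right)} = 4 u \left(247 + u\right)$ ($g{\left(u \right)} = 2 \left(u + u\right) \left(u + 247\right) = 2 \cdot 2 u \left(247 + u\right) = 4 u \left(247 + u\right)$)
$D = - \frac{1975}{471556}$ ($D = \frac{275 \cdot \frac{31}{5} + 270}{-471556} = \left(1705 + 270\right) \left(- \frac{1}{471556}\right) = 1975 \left(- \frac{1}{471556}\right) = - \frac{1975}{471556} \approx -0.0041883$)
$g{\left(\left(-10\right)^{2} \right)} + D = 4 \left(-10\right)^{2} \left(247 + \left(-10\right)^{2}\right) - \frac{1975}{471556} = 4 \cdot 100 \left(247 + 100\right) - \frac{1975}{471556} = 4 \cdot 100 \cdot 347 - \frac{1975}{471556} = 138800 - \frac{1975}{471556} = \frac{65451970825}{471556}$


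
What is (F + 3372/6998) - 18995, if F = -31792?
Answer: -177702027/3499 ≈ -50787.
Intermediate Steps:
(F + 3372/6998) - 18995 = (-31792 + 3372/6998) - 18995 = (-31792 + 3372*(1/6998)) - 18995 = (-31792 + 1686/3499) - 18995 = -111238522/3499 - 18995 = -177702027/3499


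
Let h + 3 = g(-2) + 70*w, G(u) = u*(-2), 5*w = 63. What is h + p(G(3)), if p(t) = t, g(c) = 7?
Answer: 880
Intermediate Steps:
w = 63/5 (w = (⅕)*63 = 63/5 ≈ 12.600)
G(u) = -2*u
h = 886 (h = -3 + (7 + 70*(63/5)) = -3 + (7 + 882) = -3 + 889 = 886)
h + p(G(3)) = 886 - 2*3 = 886 - 6 = 880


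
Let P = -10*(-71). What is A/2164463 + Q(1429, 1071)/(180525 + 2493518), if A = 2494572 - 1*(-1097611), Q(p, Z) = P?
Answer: 1372455510657/826838161987 ≈ 1.6599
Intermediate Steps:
P = 710
Q(p, Z) = 710
A = 3592183 (A = 2494572 + 1097611 = 3592183)
A/2164463 + Q(1429, 1071)/(180525 + 2493518) = 3592183/2164463 + 710/(180525 + 2493518) = 3592183*(1/2164463) + 710/2674043 = 513169/309209 + 710*(1/2674043) = 513169/309209 + 710/2674043 = 1372455510657/826838161987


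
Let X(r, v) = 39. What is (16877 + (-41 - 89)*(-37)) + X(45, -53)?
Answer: 21726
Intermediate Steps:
(16877 + (-41 - 89)*(-37)) + X(45, -53) = (16877 + (-41 - 89)*(-37)) + 39 = (16877 - 130*(-37)) + 39 = (16877 + 4810) + 39 = 21687 + 39 = 21726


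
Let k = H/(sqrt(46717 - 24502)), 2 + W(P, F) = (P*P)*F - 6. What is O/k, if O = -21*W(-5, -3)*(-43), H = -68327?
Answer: 249*sqrt(22215)/227 ≈ 163.49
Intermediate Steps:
W(P, F) = -8 + F*P**2 (W(P, F) = -2 + ((P*P)*F - 6) = -2 + (P**2*F - 6) = -2 + (F*P**2 - 6) = -2 + (-6 + F*P**2) = -8 + F*P**2)
k = -68327*sqrt(22215)/22215 (k = -68327/sqrt(46717 - 24502) = -68327*sqrt(22215)/22215 ≈ -458.43)
O = -74949 (O = -21*(-8 - 3*(-5)**2)*(-43) = -21*(-8 - 3*25)*(-43) = -21*(-8 - 75)*(-43) = -21*(-83)*(-43) = 1743*(-43) = -74949)
O/k = -74949*(-sqrt(22215)/68327) = -(-249)*sqrt(22215)/227 = 249*sqrt(22215)/227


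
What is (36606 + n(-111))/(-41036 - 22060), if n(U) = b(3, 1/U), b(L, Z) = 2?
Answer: -416/717 ≈ -0.58020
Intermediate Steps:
n(U) = 2
(36606 + n(-111))/(-41036 - 22060) = (36606 + 2)/(-41036 - 22060) = 36608/(-63096) = 36608*(-1/63096) = -416/717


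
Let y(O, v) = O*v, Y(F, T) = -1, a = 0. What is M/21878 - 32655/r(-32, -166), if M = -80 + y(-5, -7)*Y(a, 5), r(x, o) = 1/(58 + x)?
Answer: -18575078455/21878 ≈ -8.4903e+5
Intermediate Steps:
M = -115 (M = -80 - 5*(-7)*(-1) = -80 + 35*(-1) = -80 - 35 = -115)
M/21878 - 32655/r(-32, -166) = -115/21878 - 32655/(1/(58 - 32)) = -115*1/21878 - 32655/(1/26) = -115/21878 - 32655/1/26 = -115/21878 - 32655*26 = -115/21878 - 849030 = -18575078455/21878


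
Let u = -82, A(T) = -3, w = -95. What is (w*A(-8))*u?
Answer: -23370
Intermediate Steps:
(w*A(-8))*u = -95*(-3)*(-82) = 285*(-82) = -23370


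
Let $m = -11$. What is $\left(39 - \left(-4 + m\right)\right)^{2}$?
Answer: $2916$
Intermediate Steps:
$\left(39 - \left(-4 + m\right)\right)^{2} = \left(39 + \left(4 - -11\right)\right)^{2} = \left(39 + \left(4 + 11\right)\right)^{2} = \left(39 + 15\right)^{2} = 54^{2} = 2916$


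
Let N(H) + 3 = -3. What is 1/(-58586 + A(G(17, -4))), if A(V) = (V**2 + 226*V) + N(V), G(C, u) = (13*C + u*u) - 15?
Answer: 1/40864 ≈ 2.4471e-5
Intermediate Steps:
G(C, u) = -15 + u**2 + 13*C (G(C, u) = (13*C + u**2) - 15 = (u**2 + 13*C) - 15 = -15 + u**2 + 13*C)
N(H) = -6 (N(H) = -3 - 3 = -6)
A(V) = -6 + V**2 + 226*V (A(V) = (V**2 + 226*V) - 6 = -6 + V**2 + 226*V)
1/(-58586 + A(G(17, -4))) = 1/(-58586 + (-6 + (-15 + (-4)**2 + 13*17)**2 + 226*(-15 + (-4)**2 + 13*17))) = 1/(-58586 + (-6 + (-15 + 16 + 221)**2 + 226*(-15 + 16 + 221))) = 1/(-58586 + (-6 + 222**2 + 226*222)) = 1/(-58586 + (-6 + 49284 + 50172)) = 1/(-58586 + 99450) = 1/40864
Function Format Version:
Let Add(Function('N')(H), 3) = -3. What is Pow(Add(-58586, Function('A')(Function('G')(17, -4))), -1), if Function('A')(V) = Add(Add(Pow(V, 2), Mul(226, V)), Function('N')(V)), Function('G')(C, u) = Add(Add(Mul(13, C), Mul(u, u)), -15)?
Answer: Rational(1, 40864) ≈ 2.4471e-5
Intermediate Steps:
Function('G')(C, u) = Add(-15, Pow(u, 2), Mul(13, C)) (Function('G')(C, u) = Add(Add(Mul(13, C), Pow(u, 2)), -15) = Add(Add(Pow(u, 2), Mul(13, C)), -15) = Add(-15, Pow(u, 2), Mul(13, C)))
Function('N')(H) = -6 (Function('N')(H) = Add(-3, -3) = -6)
Function('A')(V) = Add(-6, Pow(V, 2), Mul(226, V)) (Function('A')(V) = Add(Add(Pow(V, 2), Mul(226, V)), -6) = Add(-6, Pow(V, 2), Mul(226, V)))
Pow(Add(-58586, Function('A')(Function('G')(17, -4))), -1) = Pow(Add(-58586, Add(-6, Pow(Add(-15, Pow(-4, 2), Mul(13, 17)), 2), Mul(226, Add(-15, Pow(-4, 2), Mul(13, 17))))), -1) = Pow(Add(-58586, Add(-6, Pow(Add(-15, 16, 221), 2), Mul(226, Add(-15, 16, 221)))), -1) = Pow(Add(-58586, Add(-6, Pow(222, 2), Mul(226, 222))), -1) = Pow(Add(-58586, Add(-6, 49284, 50172)), -1) = Pow(Add(-58586, 99450), -1) = Pow(40864, -1) = Rational(1, 40864)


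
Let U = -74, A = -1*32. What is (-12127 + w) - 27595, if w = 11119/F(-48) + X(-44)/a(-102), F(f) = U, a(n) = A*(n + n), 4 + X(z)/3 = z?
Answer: -200637307/5032 ≈ -39872.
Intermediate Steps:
X(z) = -12 + 3*z
A = -32
a(n) = -64*n (a(n) = -32*(n + n) = -64*n)
F(f) = -74
w = -756203/5032 (w = 11119/(-74) + (-12 + 3*(-44))/((-64*(-102))) = 11119*(-1/74) + (-12 - 132)/6528 = -11119/74 - 144*1/6528 = -11119/74 - 3/136 = -756203/5032 ≈ -150.28)
(-12127 + w) - 27595 = (-12127 - 756203/5032) - 27595 = -61779267/5032 - 27595 = -200637307/5032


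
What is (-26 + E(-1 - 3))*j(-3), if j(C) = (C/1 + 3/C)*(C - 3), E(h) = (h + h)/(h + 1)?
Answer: -560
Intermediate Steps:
E(h) = 2*h/(1 + h) (E(h) = (2*h)/(1 + h) = 2*h/(1 + h))
j(C) = (-3 + C)*(C + 3/C) (j(C) = (C*1 + 3/C)*(-3 + C) = (C + 3/C)*(-3 + C) = (-3 + C)*(C + 3/C))
(-26 + E(-1 - 3))*j(-3) = (-26 + 2*(-1 - 3)/(1 + (-1 - 3)))*(3 + (-3)² - 9/(-3) - 3*(-3)) = (-26 + 2*(-4)/(1 - 4))*(3 + 9 - 9*(-⅓) + 9) = (-26 + 2*(-4)/(-3))*(3 + 9 + 3 + 9) = (-26 + 2*(-4)*(-⅓))*24 = (-26 + 8/3)*24 = -70/3*24 = -560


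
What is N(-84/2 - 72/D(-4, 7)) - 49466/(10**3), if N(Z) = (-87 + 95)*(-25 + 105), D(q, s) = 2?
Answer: 295267/500 ≈ 590.53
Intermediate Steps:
N(Z) = 640 (N(Z) = 8*80 = 640)
N(-84/2 - 72/D(-4, 7)) - 49466/(10**3) = 640 - 49466/(10**3) = 640 - 49466/1000 = 640 - 49466*1/1000 = 640 - 24733/500 = 295267/500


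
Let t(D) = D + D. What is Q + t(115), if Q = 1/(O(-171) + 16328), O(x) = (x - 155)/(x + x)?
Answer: 642217901/2792251 ≈ 230.00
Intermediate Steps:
O(x) = (-155 + x)/(2*x) (O(x) = (-155 + x)/((2*x)) = (-155 + x)*(1/(2*x)) = (-155 + x)/(2*x))
t(D) = 2*D
Q = 171/2792251 (Q = 1/((½)*(-155 - 171)/(-171) + 16328) = 1/((½)*(-1/171)*(-326) + 16328) = 1/(163/171 + 16328) = 1/(2792251/171) = 171/2792251 ≈ 6.1241e-5)
Q + t(115) = 171/2792251 + 2*115 = 171/2792251 + 230 = 642217901/2792251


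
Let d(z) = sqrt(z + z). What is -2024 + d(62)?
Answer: -2024 + 2*sqrt(31) ≈ -2012.9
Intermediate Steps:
d(z) = sqrt(2)*sqrt(z) (d(z) = sqrt(2*z) = sqrt(2)*sqrt(z))
-2024 + d(62) = -2024 + sqrt(2)*sqrt(62) = -2024 + 2*sqrt(31)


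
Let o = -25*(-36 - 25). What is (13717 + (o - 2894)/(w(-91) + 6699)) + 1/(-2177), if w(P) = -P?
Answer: 28965625001/2111690 ≈ 13717.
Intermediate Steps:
o = 1525 (o = -25*(-61) = 1525)
(13717 + (o - 2894)/(w(-91) + 6699)) + 1/(-2177) = (13717 + (1525 - 2894)/(-1*(-91) + 6699)) + 1/(-2177) = (13717 - 1369/(91 + 6699)) - 1/2177 = (13717 - 1369/6790) - 1/2177 = 93137061/6790 - 1/2177 = 28965625001/2111690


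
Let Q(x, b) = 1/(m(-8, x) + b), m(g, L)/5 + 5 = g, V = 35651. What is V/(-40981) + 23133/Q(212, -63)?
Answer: -121345760195/40981 ≈ -2.9610e+6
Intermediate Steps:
m(g, L) = -25 + 5*g
Q(x, b) = 1/(-65 + b) (Q(x, b) = 1/((-25 + 5*(-8)) + b) = 1/((-25 - 40) + b) = 1/(-65 + b))
V/(-40981) + 23133/Q(212, -63) = 35651/(-40981) + 23133/(1/(-65 - 63)) = 35651*(-1/40981) + 23133/(1/(-128)) = -35651/40981 + 23133/(-1/128) = -35651/40981 + 23133*(-128) = -35651/40981 - 2961024 = -121345760195/40981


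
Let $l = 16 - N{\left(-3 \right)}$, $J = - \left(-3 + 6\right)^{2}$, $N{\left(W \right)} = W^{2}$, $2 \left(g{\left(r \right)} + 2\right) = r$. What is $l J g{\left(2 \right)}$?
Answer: $63$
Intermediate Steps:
$g{\left(r \right)} = -2 + \frac{r}{2}$
$J = -9$ ($J = - 3^{2} = \left(-1\right) 9 = -9$)
$l = 7$ ($l = 16 - \left(-3\right)^{2} = 16 - 9 = 7$)
$l J g{\left(2 \right)} = 7 \left(-9\right) \left(-2 + \frac{1}{2} \cdot 2\right) = - 63 \left(-2 + 1\right) = \left(-63\right) \left(-1\right) = 63$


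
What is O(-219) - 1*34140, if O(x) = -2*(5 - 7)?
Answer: -34136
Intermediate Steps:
O(x) = 4 (O(x) = -2*(-2) = 4)
O(-219) - 1*34140 = 4 - 1*34140 = 4 - 34140 = -34136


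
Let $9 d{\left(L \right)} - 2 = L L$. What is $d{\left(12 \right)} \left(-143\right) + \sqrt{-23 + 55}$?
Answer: $- \frac{20878}{9} + 4 \sqrt{2} \approx -2314.1$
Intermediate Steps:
$d{\left(L \right)} = \frac{2}{9} + \frac{L^{2}}{9}$ ($d{\left(L \right)} = \frac{2}{9} + \frac{L L}{9} = \frac{2}{9} + \frac{L^{2}}{9}$)
$d{\left(12 \right)} \left(-143\right) + \sqrt{-23 + 55} = \left(\frac{2}{9} + \frac{12^{2}}{9}\right) \left(-143\right) + \sqrt{-23 + 55} = \left(\frac{2}{9} + \frac{1}{9} \cdot 144\right) \left(-143\right) + \sqrt{32} = \left(\frac{2}{9} + 16\right) \left(-143\right) + 4 \sqrt{2} = \frac{146}{9} \left(-143\right) + 4 \sqrt{2} = - \frac{20878}{9} + 4 \sqrt{2}$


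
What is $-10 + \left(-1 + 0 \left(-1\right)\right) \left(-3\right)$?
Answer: $-7$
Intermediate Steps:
$-10 + \left(-1 + 0 \left(-1\right)\right) \left(-3\right) = -10 + \left(-1 + 0\right) \left(-3\right) = -10 - -3 = -10 + 3 = -7$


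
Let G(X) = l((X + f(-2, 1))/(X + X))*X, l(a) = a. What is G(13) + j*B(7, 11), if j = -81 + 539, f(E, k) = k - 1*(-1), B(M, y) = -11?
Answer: -10061/2 ≈ -5030.5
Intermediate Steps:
f(E, k) = 1 + k (f(E, k) = k + 1 = 1 + k)
j = 458
G(X) = 1 + X/2 (G(X) = ((X + (1 + 1))/(X + X))*X = ((X + 2)/((2*X)))*X = ((2 + X)*(1/(2*X)))*X = ((2 + X)/(2*X))*X = 1 + X/2)
G(13) + j*B(7, 11) = (1 + (½)*13) + 458*(-11) = (1 + 13/2) - 5038 = 15/2 - 5038 = -10061/2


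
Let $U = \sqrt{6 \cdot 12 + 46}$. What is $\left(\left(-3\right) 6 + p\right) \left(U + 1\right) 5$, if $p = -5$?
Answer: $-115 - 115 \sqrt{118} \approx -1364.2$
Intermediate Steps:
$U = \sqrt{118}$ ($U = \sqrt{72 + 46} = \sqrt{118} \approx 10.863$)
$\left(\left(-3\right) 6 + p\right) \left(U + 1\right) 5 = \left(\left(-3\right) 6 - 5\right) \left(\sqrt{118} + 1\right) 5 = \left(-18 - 5\right) \left(1 + \sqrt{118}\right) 5 = - 23 \left(1 + \sqrt{118}\right) 5 = \left(-23 - 23 \sqrt{118}\right) 5 = -115 - 115 \sqrt{118}$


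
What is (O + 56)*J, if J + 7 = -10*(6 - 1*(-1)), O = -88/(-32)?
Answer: -18095/4 ≈ -4523.8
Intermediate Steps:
O = 11/4 (O = -88*(-1/32) = 11/4 ≈ 2.7500)
J = -77 (J = -7 - 10*(6 - 1*(-1)) = -7 - 10*(6 + 1) = -7 - 10*7 = -7 - 70 = -77)
(O + 56)*J = (11/4 + 56)*(-77) = (235/4)*(-77) = -18095/4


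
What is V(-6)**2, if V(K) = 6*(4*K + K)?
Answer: 32400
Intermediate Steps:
V(K) = 30*K (V(K) = 6*(5*K) = 30*K)
V(-6)**2 = (30*(-6))**2 = (-180)**2 = 32400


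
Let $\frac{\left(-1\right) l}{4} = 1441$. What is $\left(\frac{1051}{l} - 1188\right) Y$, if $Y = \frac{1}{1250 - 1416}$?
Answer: $\frac{6848683}{956824} \approx 7.1577$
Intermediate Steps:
$l = -5764$ ($l = \left(-4\right) 1441 = -5764$)
$Y = - \frac{1}{166}$ ($Y = \frac{1}{-166} = - \frac{1}{166} \approx -0.0060241$)
$\left(\frac{1051}{l} - 1188\right) Y = \left(\frac{1051}{-5764} - 1188\right) \left(- \frac{1}{166}\right) = \left(1051 \left(- \frac{1}{5764}\right) - 1188\right) \left(- \frac{1}{166}\right) = \left(- \frac{1051}{5764} - 1188\right) \left(- \frac{1}{166}\right) = \left(- \frac{6848683}{5764}\right) \left(- \frac{1}{166}\right) = \frac{6848683}{956824}$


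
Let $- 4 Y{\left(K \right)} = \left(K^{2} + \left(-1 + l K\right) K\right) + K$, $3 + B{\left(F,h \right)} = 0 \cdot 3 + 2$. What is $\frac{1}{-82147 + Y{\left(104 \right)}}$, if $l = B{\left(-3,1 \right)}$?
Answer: $- \frac{1}{82147} \approx -1.2173 \cdot 10^{-5}$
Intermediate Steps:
$B{\left(F,h \right)} = -1$ ($B{\left(F,h \right)} = -3 + \left(0 \cdot 3 + 2\right) = -3 + \left(0 + 2\right) = -3 + 2 = -1$)
$l = -1$
$Y{\left(K \right)} = - \frac{K}{4} - \frac{K^{2}}{4} - \frac{K \left(-1 - K\right)}{4}$ ($Y{\left(K \right)} = - \frac{\left(K^{2} + \left(-1 - K\right) K\right) + K}{4} = - \frac{\left(K^{2} + K \left(-1 - K\right)\right) + K}{4} = - \frac{K + K^{2} + K \left(-1 - K\right)}{4} = - \frac{K}{4} - \frac{K^{2}}{4} - \frac{K \left(-1 - K\right)}{4}$)
$\frac{1}{-82147 + Y{\left(104 \right)}} = \frac{1}{-82147 + 0} = \frac{1}{-82147} = - \frac{1}{82147}$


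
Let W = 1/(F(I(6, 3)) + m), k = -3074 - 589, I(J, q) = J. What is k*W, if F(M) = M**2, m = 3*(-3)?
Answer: -407/3 ≈ -135.67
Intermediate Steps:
m = -9
k = -3663
W = 1/27 (W = 1/(6**2 - 9) = 1/(36 - 9) = 1/27 ≈ 0.037037)
k*W = -3663*1/27 = -407/3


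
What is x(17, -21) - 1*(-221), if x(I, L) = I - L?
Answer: 259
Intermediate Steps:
x(17, -21) - 1*(-221) = (17 - 1*(-21)) - 1*(-221) = (17 + 21) + 221 = 38 + 221 = 259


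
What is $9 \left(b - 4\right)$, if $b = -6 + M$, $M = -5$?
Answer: $-135$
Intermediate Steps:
$b = -11$ ($b = -6 - 5 = -11$)
$9 \left(b - 4\right) = 9 \left(-11 - 4\right) = 9 \left(-15\right) = -135$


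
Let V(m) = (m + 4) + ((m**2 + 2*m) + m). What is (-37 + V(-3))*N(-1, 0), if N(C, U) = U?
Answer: 0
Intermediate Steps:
V(m) = 4 + m**2 + 4*m (V(m) = (4 + m) + (m**2 + 3*m) = 4 + m**2 + 4*m)
(-37 + V(-3))*N(-1, 0) = (-37 + (4 + (-3)**2 + 4*(-3)))*0 = (-37 + (4 + 9 - 12))*0 = (-37 + 1)*0 = -36*0 = 0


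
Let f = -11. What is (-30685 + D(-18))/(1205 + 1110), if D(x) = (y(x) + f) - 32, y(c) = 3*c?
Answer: -30782/2315 ≈ -13.297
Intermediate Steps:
D(x) = -43 + 3*x (D(x) = (3*x - 11) - 32 = (-11 + 3*x) - 32 = -43 + 3*x)
(-30685 + D(-18))/(1205 + 1110) = (-30685 + (-43 + 3*(-18)))/(1205 + 1110) = (-30685 + (-43 - 54))/2315 = (-30685 - 97)*(1/2315) = -30782*1/2315 = -30782/2315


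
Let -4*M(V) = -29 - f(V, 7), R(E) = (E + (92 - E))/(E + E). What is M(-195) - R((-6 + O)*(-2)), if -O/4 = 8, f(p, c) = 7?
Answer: 319/38 ≈ 8.3947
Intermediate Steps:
O = -32 (O = -4*8 = -32)
R(E) = 46/E (R(E) = 92/((2*E)) = 92*(1/(2*E)) = 46/E)
M(V) = 9 (M(V) = -(-29 - 1*7)/4 = -(-29 - 7)/4 = -¼*(-36) = 9)
M(-195) - R((-6 + O)*(-2)) = 9 - 46/((-6 - 32)*(-2)) = 9 - 46/((-38*(-2))) = 9 - 46/76 = 9 - 1*23/38 = 9 - 23/38 = 319/38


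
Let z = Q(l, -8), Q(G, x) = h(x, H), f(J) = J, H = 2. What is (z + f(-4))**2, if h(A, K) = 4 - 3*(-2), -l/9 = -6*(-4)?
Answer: 36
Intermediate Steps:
l = -216 (l = -(-54)*(-4) = -9*24 = -216)
h(A, K) = 10 (h(A, K) = 4 + 6 = 10)
Q(G, x) = 10
z = 10
(z + f(-4))**2 = (10 - 4)**2 = 6**2 = 36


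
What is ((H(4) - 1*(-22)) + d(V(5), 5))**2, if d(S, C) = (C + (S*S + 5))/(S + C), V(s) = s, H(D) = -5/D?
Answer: 9409/16 ≈ 588.06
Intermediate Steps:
d(S, C) = (5 + C + S**2)/(C + S) (d(S, C) = (C + (S**2 + 5))/(C + S) = (C + (5 + S**2))/(C + S) = (5 + C + S**2)/(C + S))
((H(4) - 1*(-22)) + d(V(5), 5))**2 = ((-5/4 - 1*(-22)) + (5 + 5 + 5**2)/(5 + 5))**2 = ((-5*1/4 + 22) + (5 + 5 + 25)/10)**2 = ((-5/4 + 22) + (1/10)*35)**2 = (83/4 + 7/2)**2 = (97/4)**2 = 9409/16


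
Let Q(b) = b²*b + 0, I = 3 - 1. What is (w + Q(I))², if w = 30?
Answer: 1444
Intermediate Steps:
I = 2
Q(b) = b³ (Q(b) = b³ + 0 = b³)
(w + Q(I))² = (30 + 2³)² = (30 + 8)² = 38² = 1444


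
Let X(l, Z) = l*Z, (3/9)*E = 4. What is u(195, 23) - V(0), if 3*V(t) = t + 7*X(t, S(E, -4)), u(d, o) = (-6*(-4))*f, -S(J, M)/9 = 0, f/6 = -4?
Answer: -576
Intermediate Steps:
f = -24 (f = 6*(-4) = -24)
E = 12 (E = 3*4 = 12)
S(J, M) = 0 (S(J, M) = -9*0 = 0)
X(l, Z) = Z*l
u(d, o) = -576 (u(d, o) = -6*(-4)*(-24) = 24*(-24) = -576)
V(t) = t/3 (V(t) = (t + 7*(0*t))/3 = (t + 7*0)/3 = (t + 0)/3 = t/3)
u(195, 23) - V(0) = -576 - 0/3 = -576 - 1*0 = -576 + 0 = -576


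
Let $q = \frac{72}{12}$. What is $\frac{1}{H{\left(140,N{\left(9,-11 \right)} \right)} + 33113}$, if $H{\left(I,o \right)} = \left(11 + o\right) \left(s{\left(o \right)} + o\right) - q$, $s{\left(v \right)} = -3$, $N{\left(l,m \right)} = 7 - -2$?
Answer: $\frac{1}{33227} \approx 3.0096 \cdot 10^{-5}$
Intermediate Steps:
$N{\left(l,m \right)} = 9$ ($N{\left(l,m \right)} = 7 + 2 = 9$)
$q = 6$ ($q = 72 \cdot \frac{1}{12} = 6$)
$H{\left(I,o \right)} = -6 + \left(-3 + o\right) \left(11 + o\right)$ ($H{\left(I,o \right)} = \left(11 + o\right) \left(-3 + o\right) - 6 = \left(-3 + o\right) \left(11 + o\right) - 6 = -6 + \left(-3 + o\right) \left(11 + o\right)$)
$\frac{1}{H{\left(140,N{\left(9,-11 \right)} \right)} + 33113} = \frac{1}{\left(-39 + 9^{2} + 8 \cdot 9\right) + 33113} = \frac{1}{\left(-39 + 81 + 72\right) + 33113} = \frac{1}{114 + 33113} = \frac{1}{33227}$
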